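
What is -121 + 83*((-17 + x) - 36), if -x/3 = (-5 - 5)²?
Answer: -29420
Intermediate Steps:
x = -300 (x = -3*(-5 - 5)² = -3*(-10)² = -3*100 = -300)
-121 + 83*((-17 + x) - 36) = -121 + 83*((-17 - 300) - 36) = -121 + 83*(-317 - 36) = -121 + 83*(-353) = -121 - 29299 = -29420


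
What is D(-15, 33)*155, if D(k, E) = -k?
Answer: 2325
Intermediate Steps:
D(-15, 33)*155 = -1*(-15)*155 = 15*155 = 2325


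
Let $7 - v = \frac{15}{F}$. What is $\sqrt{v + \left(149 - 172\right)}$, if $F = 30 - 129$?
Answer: $\frac{i \sqrt{17259}}{33} \approx 3.981 i$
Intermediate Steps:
$F = -99$
$v = \frac{236}{33}$ ($v = 7 - \frac{15}{-99} = 7 - 15 \left(- \frac{1}{99}\right) = 7 - - \frac{5}{33} = 7 + \frac{5}{33} = \frac{236}{33} \approx 7.1515$)
$\sqrt{v + \left(149 - 172\right)} = \sqrt{\frac{236}{33} + \left(149 - 172\right)} = \sqrt{\frac{236}{33} - 23} = \sqrt{- \frac{523}{33}} = \frac{i \sqrt{17259}}{33}$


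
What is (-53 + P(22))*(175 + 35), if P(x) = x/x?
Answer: -10920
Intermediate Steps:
P(x) = 1
(-53 + P(22))*(175 + 35) = (-53 + 1)*(175 + 35) = -52*210 = -10920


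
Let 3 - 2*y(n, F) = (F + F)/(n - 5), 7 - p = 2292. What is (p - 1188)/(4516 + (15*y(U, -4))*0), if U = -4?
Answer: -3473/4516 ≈ -0.76904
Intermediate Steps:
p = -2285 (p = 7 - 1*2292 = 7 - 2292 = -2285)
y(n, F) = 3/2 - F/(-5 + n) (y(n, F) = 3/2 - (F + F)/(2*(n - 5)) = 3/2 - 2*F/(2*(-5 + n)) = 3/2 - F/(-5 + n))
(p - 1188)/(4516 + (15*y(U, -4))*0) = (-2285 - 1188)/(4516 + (15*((-15 - 2*(-4) + 3*(-4))/(2*(-5 - 4))))*0) = -3473/(4516 + (15*((½)*(-15 + 8 - 12)/(-9)))*0) = -3473/(4516 + (15*((½)*(-⅑)*(-19)))*0) = -3473/(4516 + (15*(19/18))*0) = -3473/(4516 + (95/6)*0) = -3473/(4516 + 0) = -3473/4516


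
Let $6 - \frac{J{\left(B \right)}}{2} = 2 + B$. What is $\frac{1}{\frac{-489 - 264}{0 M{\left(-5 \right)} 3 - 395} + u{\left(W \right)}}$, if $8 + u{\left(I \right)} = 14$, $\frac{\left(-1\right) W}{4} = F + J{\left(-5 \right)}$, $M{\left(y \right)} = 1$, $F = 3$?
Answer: $\frac{395}{3123} \approx 0.12648$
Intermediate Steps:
$J{\left(B \right)} = 8 - 2 B$ ($J{\left(B \right)} = 12 - 2 \left(2 + B\right) = 12 - \left(4 + 2 B\right) = 8 - 2 B$)
$W = -84$ ($W = - 4 \left(3 + \left(8 - -10\right)\right) = - 4 \left(3 + \left(8 + 10\right)\right) = - 4 \left(3 + 18\right) = \left(-4\right) 21 = -84$)
$u{\left(I \right)} = 6$ ($u{\left(I \right)} = -8 + 14 = 6$)
$\frac{1}{\frac{-489 - 264}{0 M{\left(-5 \right)} 3 - 395} + u{\left(W \right)}} = \frac{1}{\frac{-489 - 264}{0 \cdot 1 \cdot 3 - 395} + 6} = \frac{1}{- \frac{753}{0 \cdot 3 - 395} + 6} = \frac{1}{- \frac{753}{0 - 395} + 6} = \frac{1}{- \frac{753}{-395} + 6} = \frac{1}{\left(-753\right) \left(- \frac{1}{395}\right) + 6} = \frac{1}{\frac{753}{395} + 6} = \frac{1}{\frac{3123}{395}} = \frac{395}{3123}$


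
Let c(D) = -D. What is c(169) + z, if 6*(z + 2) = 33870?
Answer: 5474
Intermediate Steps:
z = 5643 (z = -2 + (⅙)*33870 = -2 + 5645 = 5643)
c(169) + z = -1*169 + 5643 = -169 + 5643 = 5474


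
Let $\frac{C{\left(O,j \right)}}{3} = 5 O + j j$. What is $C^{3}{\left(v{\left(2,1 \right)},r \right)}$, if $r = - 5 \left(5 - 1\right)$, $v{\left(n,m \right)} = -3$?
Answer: $1540798875$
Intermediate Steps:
$r = -20$ ($r = \left(-5\right) 4 = -20$)
$C{\left(O,j \right)} = 3 j^{2} + 15 O$ ($C{\left(O,j \right)} = 3 \left(5 O + j j\right) = 3 \left(5 O + j^{2}\right) = 3 \left(j^{2} + 5 O\right) = 3 j^{2} + 15 O$)
$C^{3}{\left(v{\left(2,1 \right)},r \right)} = \left(3 \left(-20\right)^{2} + 15 \left(-3\right)\right)^{3} = \left(3 \cdot 400 - 45\right)^{3} = \left(1200 - 45\right)^{3} = 1155^{3} = 1540798875$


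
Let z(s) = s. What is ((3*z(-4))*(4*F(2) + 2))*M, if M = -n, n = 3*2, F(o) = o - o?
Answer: 144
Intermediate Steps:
F(o) = 0
n = 6
M = -6 (M = -1*6 = -6)
((3*z(-4))*(4*F(2) + 2))*M = ((3*(-4))*(4*0 + 2))*(-6) = -12*(0 + 2)*(-6) = -12*2*(-6) = -24*(-6) = 144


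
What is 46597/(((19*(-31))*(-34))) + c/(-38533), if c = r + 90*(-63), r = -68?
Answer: 3625107/1464254 ≈ 2.4757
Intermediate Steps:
c = -5738 (c = -68 + 90*(-63) = -68 - 5670 = -5738)
46597/(((19*(-31))*(-34))) + c/(-38533) = 46597/(((19*(-31))*(-34))) - 5738/(-38533) = 46597/((-589*(-34))) - 5738*(-1/38533) = 46597/20026 + 5738/38533 = 46597*(1/20026) + 5738/38533 = 2741/1178 + 5738/38533 = 3625107/1464254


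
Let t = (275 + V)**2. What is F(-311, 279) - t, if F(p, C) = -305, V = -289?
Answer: -501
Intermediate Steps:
t = 196 (t = (275 - 289)**2 = (-14)**2 = 196)
F(-311, 279) - t = -305 - 1*196 = -305 - 196 = -501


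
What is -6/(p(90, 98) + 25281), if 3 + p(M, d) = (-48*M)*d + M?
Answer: 1/66332 ≈ 1.5076e-5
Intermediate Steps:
p(M, d) = -3 + M - 48*M*d (p(M, d) = -3 + ((-48*M)*d + M) = -3 + (-48*M*d + M) = -3 + (M - 48*M*d) = -3 + M - 48*M*d)
-6/(p(90, 98) + 25281) = -6/((-3 + 90 - 48*90*98) + 25281) = -6/((-3 + 90 - 423360) + 25281) = -6/(-423273 + 25281) = -6/(-397992) = -6*(-1/397992) = 1/66332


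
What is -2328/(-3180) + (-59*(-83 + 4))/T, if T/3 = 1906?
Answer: 2344457/1515270 ≈ 1.5472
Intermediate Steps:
T = 5718 (T = 3*1906 = 5718)
-2328/(-3180) + (-59*(-83 + 4))/T = -2328/(-3180) - 59*(-83 + 4)/5718 = -2328*(-1/3180) - 59*(-79)*(1/5718) = 194/265 + 4661*(1/5718) = 194/265 + 4661/5718 = 2344457/1515270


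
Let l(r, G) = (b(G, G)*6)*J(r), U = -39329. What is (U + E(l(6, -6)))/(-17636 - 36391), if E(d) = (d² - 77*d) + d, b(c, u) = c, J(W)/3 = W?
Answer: -429823/54027 ≈ -7.9557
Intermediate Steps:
J(W) = 3*W
l(r, G) = 18*G*r (l(r, G) = (G*6)*(3*r) = (6*G)*(3*r) = 18*G*r)
E(d) = d² - 76*d
(U + E(l(6, -6)))/(-17636 - 36391) = (-39329 + (18*(-6)*6)*(-76 + 18*(-6)*6))/(-17636 - 36391) = (-39329 - 648*(-76 - 648))/(-54027) = (-39329 - 648*(-724))*(-1/54027) = (-39329 + 469152)*(-1/54027) = 429823*(-1/54027) = -429823/54027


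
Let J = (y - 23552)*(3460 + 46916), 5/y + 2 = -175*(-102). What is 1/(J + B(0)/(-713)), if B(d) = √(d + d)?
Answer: -2231/2646982305027 ≈ -8.4285e-10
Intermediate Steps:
y = 5/17848 (y = 5/(-2 - 175*(-102)) = 5/(-2 + 17850) = 5/17848 ≈ 0.00028014)
J = -2646982305027/2231 (J = (5/17848 - 23552)*(3460 + 46916) = -420356091/17848*50376 = -2646982305027/2231 ≈ -1.1865e+9)
B(d) = √2*√d (B(d) = √(2*d) = √2*√d)
1/(J + B(0)/(-713)) = 1/(-2646982305027/2231 + (√2*√0)/(-713)) = 1/(-2646982305027/2231 + (√2*0)*(-1/713)) = 1/(-2646982305027/2231 + 0*(-1/713)) = 1/(-2646982305027/2231 + 0) = 1/(-2646982305027/2231) = -2231/2646982305027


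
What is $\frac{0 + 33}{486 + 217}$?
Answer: $\frac{33}{703} \approx 0.046942$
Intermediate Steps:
$\frac{0 + 33}{486 + 217} = \frac{33}{703}$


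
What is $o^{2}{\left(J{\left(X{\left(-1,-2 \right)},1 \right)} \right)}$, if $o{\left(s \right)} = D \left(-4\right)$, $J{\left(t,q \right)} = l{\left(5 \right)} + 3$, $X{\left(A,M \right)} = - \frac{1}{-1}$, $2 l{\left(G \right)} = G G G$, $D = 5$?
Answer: $400$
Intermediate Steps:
$l{\left(G \right)} = \frac{G^{3}}{2}$ ($l{\left(G \right)} = \frac{G G G}{2} = \frac{G^{2} G}{2} = \frac{G^{3}}{2}$)
$X{\left(A,M \right)} = 1$ ($X{\left(A,M \right)} = \left(-1\right) \left(-1\right) = 1$)
$J{\left(t,q \right)} = \frac{131}{2}$ ($J{\left(t,q \right)} = \frac{5^{3}}{2} + 3 = \frac{1}{2} \cdot 125 + 3 = \frac{125}{2} + 3 = \frac{131}{2}$)
$o{\left(s \right)} = -20$ ($o{\left(s \right)} = 5 \left(-4\right) = -20$)
$o^{2}{\left(J{\left(X{\left(-1,-2 \right)},1 \right)} \right)} = \left(-20\right)^{2} = 400$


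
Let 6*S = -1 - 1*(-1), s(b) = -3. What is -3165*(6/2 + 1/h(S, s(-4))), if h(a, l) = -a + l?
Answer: -8440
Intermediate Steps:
S = 0 (S = (-1 - 1*(-1))/6 = (-1 + 1)/6 = (1/6)*0 = 0)
h(a, l) = l - a
-3165*(6/2 + 1/h(S, s(-4))) = -3165*(6/2 + 1/(-3 - 1*0)) = -3165*(6*(1/2) + 1/(-3 + 0)) = -3165*(3 + 1/(-3)) = -3165*(3 + 1*(-1/3)) = -3165*(3 - 1/3) = -3165*8/3 = -8440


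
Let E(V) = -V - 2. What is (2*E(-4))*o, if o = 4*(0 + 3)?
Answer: 48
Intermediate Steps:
o = 12 (o = 4*3 = 12)
E(V) = -2 - V
(2*E(-4))*o = (2*(-2 - 1*(-4)))*12 = (2*(-2 + 4))*12 = (2*2)*12 = 4*12 = 48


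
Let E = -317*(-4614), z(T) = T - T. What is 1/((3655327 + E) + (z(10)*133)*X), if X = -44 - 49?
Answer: 1/5117965 ≈ 1.9539e-7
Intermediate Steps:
z(T) = 0
E = 1462638
X = -93
1/((3655327 + E) + (z(10)*133)*X) = 1/((3655327 + 1462638) + (0*133)*(-93)) = 1/(5117965 + 0*(-93)) = 1/(5117965 + 0) = 1/5117965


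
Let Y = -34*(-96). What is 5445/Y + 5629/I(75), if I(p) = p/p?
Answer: 6126167/1088 ≈ 5630.7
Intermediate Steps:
Y = 3264
I(p) = 1
5445/Y + 5629/I(75) = 5445/3264 + 5629/1 = 5445*(1/3264) + 5629*1 = 1815/1088 + 5629 = 6126167/1088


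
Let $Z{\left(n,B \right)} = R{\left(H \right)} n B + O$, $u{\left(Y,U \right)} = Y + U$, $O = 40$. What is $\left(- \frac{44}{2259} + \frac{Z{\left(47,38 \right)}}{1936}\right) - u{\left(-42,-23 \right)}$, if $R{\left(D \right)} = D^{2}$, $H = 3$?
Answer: $\frac{160294451}{2186712} \approx 73.304$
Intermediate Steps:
$u{\left(Y,U \right)} = U + Y$
$Z{\left(n,B \right)} = 40 + 9 B n$ ($Z{\left(n,B \right)} = 3^{2} n B + 40 = 9 n B + 40 = 9 B n + 40 = 40 + 9 B n$)
$\left(- \frac{44}{2259} + \frac{Z{\left(47,38 \right)}}{1936}\right) - u{\left(-42,-23 \right)} = \left(- \frac{44}{2259} + \frac{40 + 9 \cdot 38 \cdot 47}{1936}\right) - \left(-23 - 42\right) = \left(\left(-44\right) \frac{1}{2259} + \left(40 + 16074\right) \frac{1}{1936}\right) - -65 = \left(- \frac{44}{2259} + 16114 \cdot \frac{1}{1936}\right) + 65 = \left(- \frac{44}{2259} + \frac{8057}{968}\right) + 65 = \frac{18158171}{2186712} + 65 = \frac{160294451}{2186712}$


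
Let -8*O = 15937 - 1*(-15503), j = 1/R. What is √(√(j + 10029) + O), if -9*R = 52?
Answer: √(-2656680 + 26*√6779487)/26 ≈ 61.886*I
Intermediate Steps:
R = -52/9 (R = -⅑*52 = -52/9 ≈ -5.7778)
j = -9/52 (j = 1/(-52/9) = -9/52 ≈ -0.17308)
O = -3930 (O = -(15937 - 1*(-15503))/8 = -(15937 + 15503)/8 = -⅛*31440 = -3930)
√(√(j + 10029) + O) = √(√(-9/52 + 10029) - 3930) = √(√(521499/52) - 3930) = √(√6779487/26 - 3930) = √(-3930 + √6779487/26)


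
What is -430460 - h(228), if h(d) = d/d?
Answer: -430461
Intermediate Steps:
h(d) = 1
-430460 - h(228) = -430460 - 1*1 = -430460 - 1 = -430461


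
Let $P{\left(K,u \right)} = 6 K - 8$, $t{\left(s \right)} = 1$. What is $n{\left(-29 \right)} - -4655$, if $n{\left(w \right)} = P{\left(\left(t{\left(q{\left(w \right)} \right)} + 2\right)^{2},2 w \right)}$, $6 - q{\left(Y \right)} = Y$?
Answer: $4701$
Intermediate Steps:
$q{\left(Y \right)} = 6 - Y$
$P{\left(K,u \right)} = -8 + 6 K$
$n{\left(w \right)} = 46$ ($n{\left(w \right)} = -8 + 6 \left(1 + 2\right)^{2} = -8 + 6 \cdot 3^{2} = -8 + 6 \cdot 9 = -8 + 54 = 46$)
$n{\left(-29 \right)} - -4655 = 46 - -4655 = 46 + 4655 = 4701$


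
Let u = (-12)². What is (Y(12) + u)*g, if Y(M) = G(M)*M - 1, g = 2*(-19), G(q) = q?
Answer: -10906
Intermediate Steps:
g = -38
Y(M) = -1 + M² (Y(M) = M*M - 1 = M² - 1 = -1 + M²)
u = 144
(Y(12) + u)*g = ((-1 + 12²) + 144)*(-38) = ((-1 + 144) + 144)*(-38) = (143 + 144)*(-38) = 287*(-38) = -10906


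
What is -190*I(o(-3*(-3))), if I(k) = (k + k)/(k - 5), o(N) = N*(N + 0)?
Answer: -405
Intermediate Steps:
o(N) = N² (o(N) = N*N = N²)
I(k) = 2*k/(-5 + k) (I(k) = (2*k)/(-5 + k) = 2*k/(-5 + k))
-190*I(o(-3*(-3))) = -380*(-3*(-3))²/(-5 + (-3*(-3))²) = -380*9²/(-5 + 9²) = -380*81/(-5 + 81) = -380*81/76 = -190*81/38 = -405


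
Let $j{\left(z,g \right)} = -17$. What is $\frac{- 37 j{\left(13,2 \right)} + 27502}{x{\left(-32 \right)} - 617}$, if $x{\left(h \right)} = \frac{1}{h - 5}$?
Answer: $- \frac{346949}{7610} \approx -45.591$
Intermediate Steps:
$x{\left(h \right)} = \frac{1}{-5 + h}$
$\frac{- 37 j{\left(13,2 \right)} + 27502}{x{\left(-32 \right)} - 617} = \frac{\left(-37\right) \left(-17\right) + 27502}{\frac{1}{-5 - 32} - 617} = \frac{629 + 27502}{\frac{1}{-37} - 617} = \frac{28131}{- \frac{1}{37} - 617} = \frac{28131}{- \frac{22830}{37}} = 28131 \left(- \frac{37}{22830}\right) = - \frac{346949}{7610}$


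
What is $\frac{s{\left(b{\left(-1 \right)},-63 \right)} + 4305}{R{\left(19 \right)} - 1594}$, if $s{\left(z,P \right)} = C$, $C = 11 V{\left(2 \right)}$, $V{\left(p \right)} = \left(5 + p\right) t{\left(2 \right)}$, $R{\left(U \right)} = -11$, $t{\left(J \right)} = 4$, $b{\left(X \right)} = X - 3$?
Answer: $- \frac{4613}{1605} \approx -2.8741$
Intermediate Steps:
$b{\left(X \right)} = -3 + X$
$V{\left(p \right)} = 20 + 4 p$ ($V{\left(p \right)} = \left(5 + p\right) 4 = 20 + 4 p$)
$C = 308$ ($C = 11 \left(20 + 4 \cdot 2\right) = 11 \left(20 + 8\right) = 11 \cdot 28 = 308$)
$s{\left(z,P \right)} = 308$
$\frac{s{\left(b{\left(-1 \right)},-63 \right)} + 4305}{R{\left(19 \right)} - 1594} = \frac{308 + 4305}{-11 - 1594} = \frac{4613}{-1605} = 4613 \left(- \frac{1}{1605}\right) = - \frac{4613}{1605}$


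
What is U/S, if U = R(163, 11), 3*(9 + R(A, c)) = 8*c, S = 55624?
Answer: 61/166872 ≈ 0.00036555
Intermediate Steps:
R(A, c) = -9 + 8*c/3 (R(A, c) = -9 + (8*c)/3 = -9 + 8*c/3)
U = 61/3 (U = -9 + (8/3)*11 = -9 + 88/3 = 61/3 ≈ 20.333)
U/S = (61/3)/55624 = (61/3)*(1/55624) = 61/166872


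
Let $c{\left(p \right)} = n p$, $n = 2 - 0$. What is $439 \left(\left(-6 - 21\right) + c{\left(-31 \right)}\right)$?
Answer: $-39071$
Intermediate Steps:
$n = 2$ ($n = 2 + 0 = 2$)
$c{\left(p \right)} = 2 p$
$439 \left(\left(-6 - 21\right) + c{\left(-31 \right)}\right) = 439 \left(\left(-6 - 21\right) + 2 \left(-31\right)\right) = 439 \left(\left(-6 - 21\right) - 62\right) = 439 \left(-27 - 62\right) = 439 \left(-89\right) = -39071$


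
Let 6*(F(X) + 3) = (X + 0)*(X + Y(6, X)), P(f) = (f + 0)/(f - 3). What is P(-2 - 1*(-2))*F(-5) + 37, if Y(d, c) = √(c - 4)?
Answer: 37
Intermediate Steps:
P(f) = f/(-3 + f)
Y(d, c) = √(-4 + c)
F(X) = -3 + X*(X + √(-4 + X))/6 (F(X) = -3 + ((X + 0)*(X + √(-4 + X)))/6 = -3 + (X*(X + √(-4 + X)))/6 = -3 + X*(X + √(-4 + X))/6)
P(-2 - 1*(-2))*F(-5) + 37 = ((-2 - 1*(-2))/(-3 + (-2 - 1*(-2))))*(-3 + (⅙)*(-5)² + (⅙)*(-5)*√(-4 - 5)) + 37 = ((-2 + 2)/(-3 + (-2 + 2)))*(-3 + (⅙)*25 + (⅙)*(-5)*√(-9)) + 37 = (0/(-3 + 0))*(-3 + 25/6 + (⅙)*(-5)*(3*I)) + 37 = (0/(-3))*(-3 + 25/6 - 5*I/2) + 37 = (0*(-⅓))*(7/6 - 5*I/2) + 37 = 0*(7/6 - 5*I/2) + 37 = 0 + 37 = 37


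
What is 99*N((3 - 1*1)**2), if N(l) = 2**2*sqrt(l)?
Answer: 792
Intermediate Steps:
N(l) = 4*sqrt(l)
99*N((3 - 1*1)**2) = 99*(4*sqrt((3 - 1*1)**2)) = 99*(4*sqrt((3 - 1)**2)) = 99*(4*sqrt(2**2)) = 99*(4*sqrt(4)) = 99*(4*2) = 99*8 = 792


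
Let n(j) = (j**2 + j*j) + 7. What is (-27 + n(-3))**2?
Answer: 4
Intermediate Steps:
n(j) = 7 + 2*j**2 (n(j) = (j**2 + j**2) + 7 = 2*j**2 + 7 = 7 + 2*j**2)
(-27 + n(-3))**2 = (-27 + (7 + 2*(-3)**2))**2 = (-27 + (7 + 2*9))**2 = (-27 + (7 + 18))**2 = (-27 + 25)**2 = (-2)**2 = 4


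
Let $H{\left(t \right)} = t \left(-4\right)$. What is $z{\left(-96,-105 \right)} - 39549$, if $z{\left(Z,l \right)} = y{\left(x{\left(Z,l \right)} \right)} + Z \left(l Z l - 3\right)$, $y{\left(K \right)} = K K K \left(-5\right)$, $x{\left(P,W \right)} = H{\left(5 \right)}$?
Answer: $101607139$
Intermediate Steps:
$H{\left(t \right)} = - 4 t$
$x{\left(P,W \right)} = -20$ ($x{\left(P,W \right)} = \left(-4\right) 5 = -20$)
$y{\left(K \right)} = - 5 K^{3}$ ($y{\left(K \right)} = K K^{2} \left(-5\right) = K^{3} \left(-5\right) = - 5 K^{3}$)
$z{\left(Z,l \right)} = 40000 + Z \left(-3 + Z l^{2}\right)$ ($z{\left(Z,l \right)} = - 5 \left(-20\right)^{3} + Z \left(l Z l - 3\right) = \left(-5\right) \left(-8000\right) + Z \left(Z l l - 3\right) = 40000 + Z \left(Z l^{2} - 3\right) = 40000 + Z \left(-3 + Z l^{2}\right)$)
$z{\left(-96,-105 \right)} - 39549 = \left(40000 - -288 + \left(-96\right)^{2} \left(-105\right)^{2}\right) - 39549 = \left(40000 + 288 + 9216 \cdot 11025\right) - 39549 = \left(40000 + 288 + 101606400\right) - 39549 = 101646688 - 39549 = 101607139$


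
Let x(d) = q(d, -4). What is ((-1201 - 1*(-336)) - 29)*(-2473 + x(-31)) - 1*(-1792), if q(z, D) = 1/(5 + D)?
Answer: 2211760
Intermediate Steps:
x(d) = 1 (x(d) = 1/(5 - 4) = 1/1 = 1)
((-1201 - 1*(-336)) - 29)*(-2473 + x(-31)) - 1*(-1792) = ((-1201 - 1*(-336)) - 29)*(-2473 + 1) - 1*(-1792) = ((-1201 + 336) - 29)*(-2472) + 1792 = (-865 - 29)*(-2472) + 1792 = -894*(-2472) + 1792 = 2209968 + 1792 = 2211760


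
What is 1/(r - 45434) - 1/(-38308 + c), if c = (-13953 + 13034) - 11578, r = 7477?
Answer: -12848/1928405385 ≈ -6.6625e-6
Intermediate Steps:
c = -12497 (c = -919 - 11578 = -12497)
1/(r - 45434) - 1/(-38308 + c) = 1/(7477 - 45434) - 1/(-38308 - 12497) = 1/(-37957) - 1/(-50805) = -1/37957 - 1*(-1/50805) = -1/37957 + 1/50805 = -12848/1928405385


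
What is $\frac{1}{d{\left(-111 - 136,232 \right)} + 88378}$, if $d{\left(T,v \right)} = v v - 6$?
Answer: $\frac{1}{142196} \approx 7.0325 \cdot 10^{-6}$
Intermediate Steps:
$d{\left(T,v \right)} = -6 + v^{2}$ ($d{\left(T,v \right)} = v^{2} - 6 = -6 + v^{2}$)
$\frac{1}{d{\left(-111 - 136,232 \right)} + 88378} = \frac{1}{\left(-6 + 232^{2}\right) + 88378} = \frac{1}{\left(-6 + 53824\right) + 88378} = \frac{1}{53818 + 88378} = \frac{1}{142196}$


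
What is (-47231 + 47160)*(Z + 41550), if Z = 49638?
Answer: -6474348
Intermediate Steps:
(-47231 + 47160)*(Z + 41550) = (-47231 + 47160)*(49638 + 41550) = -71*91188 = -6474348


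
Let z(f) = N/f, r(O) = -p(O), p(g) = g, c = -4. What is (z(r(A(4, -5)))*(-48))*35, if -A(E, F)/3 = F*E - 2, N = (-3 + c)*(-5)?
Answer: 9800/11 ≈ 890.91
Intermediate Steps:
N = 35 (N = (-3 - 4)*(-5) = -7*(-5) = 35)
A(E, F) = 6 - 3*E*F (A(E, F) = -3*(F*E - 2) = -3*(E*F - 2) = -3*(-2 + E*F) = 6 - 3*E*F)
r(O) = -O
z(f) = 35/f
(z(r(A(4, -5)))*(-48))*35 = ((35/((-(6 - 3*4*(-5)))))*(-48))*35 = ((35/((-(6 + 60))))*(-48))*35 = ((35/((-1*66)))*(-48))*35 = ((35/(-66))*(-48))*35 = ((35*(-1/66))*(-48))*35 = -35/66*(-48)*35 = (280/11)*35 = 9800/11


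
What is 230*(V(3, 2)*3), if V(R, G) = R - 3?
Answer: 0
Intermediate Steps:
V(R, G) = -3 + R
230*(V(3, 2)*3) = 230*((-3 + 3)*3) = 230*(0*3) = 230*0 = 0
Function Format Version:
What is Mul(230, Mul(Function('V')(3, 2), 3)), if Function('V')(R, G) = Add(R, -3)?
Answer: 0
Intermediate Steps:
Function('V')(R, G) = Add(-3, R)
Mul(230, Mul(Function('V')(3, 2), 3)) = Mul(230, Mul(Add(-3, 3), 3)) = Mul(230, Mul(0, 3)) = Mul(230, 0) = 0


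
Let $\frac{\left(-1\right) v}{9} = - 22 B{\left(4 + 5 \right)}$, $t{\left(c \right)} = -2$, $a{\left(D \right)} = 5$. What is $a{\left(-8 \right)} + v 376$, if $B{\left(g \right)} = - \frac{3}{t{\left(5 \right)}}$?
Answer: $111677$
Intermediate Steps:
$B{\left(g \right)} = \frac{3}{2}$ ($B{\left(g \right)} = - \frac{3}{-2} = \left(-3\right) \left(- \frac{1}{2}\right) = \frac{3}{2}$)
$v = 297$ ($v = - 9 \left(\left(-22\right) \frac{3}{2}\right) = \left(-9\right) \left(-33\right) = 297$)
$a{\left(-8 \right)} + v 376 = 5 + 297 \cdot 376 = 5 + 111672 = 111677$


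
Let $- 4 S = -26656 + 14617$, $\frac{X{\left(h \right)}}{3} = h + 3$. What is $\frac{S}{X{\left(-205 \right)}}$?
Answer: $- \frac{4013}{808} \approx -4.9666$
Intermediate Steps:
$X{\left(h \right)} = 9 + 3 h$ ($X{\left(h \right)} = 3 \left(h + 3\right) = 3 \left(3 + h\right) = 9 + 3 h$)
$S = \frac{12039}{4}$ ($S = - \frac{-26656 + 14617}{4} = \left(- \frac{1}{4}\right) \left(-12039\right) = \frac{12039}{4} \approx 3009.8$)
$\frac{S}{X{\left(-205 \right)}} = \frac{12039}{4 \left(9 + 3 \left(-205\right)\right)} = \frac{12039}{4 \left(9 - 615\right)} = \frac{12039}{4 \left(-606\right)} = \frac{12039}{4} \left(- \frac{1}{606}\right) = - \frac{4013}{808}$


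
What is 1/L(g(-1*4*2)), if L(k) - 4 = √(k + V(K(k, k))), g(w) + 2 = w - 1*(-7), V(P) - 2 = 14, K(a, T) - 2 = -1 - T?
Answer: 4/3 - √13/3 ≈ 0.13148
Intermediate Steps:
K(a, T) = 1 - T (K(a, T) = 2 + (-1 - T) = 1 - T)
V(P) = 16 (V(P) = 2 + 14 = 16)
g(w) = 5 + w (g(w) = -2 + (w - 1*(-7)) = -2 + (w + 7) = -2 + (7 + w) = 5 + w)
L(k) = 4 + √(16 + k) (L(k) = 4 + √(k + 16) = 4 + √(16 + k))
1/L(g(-1*4*2)) = 1/(4 + √(16 + (5 - 1*4*2))) = 1/(4 + √(16 + (5 - 4*2))) = 1/(4 + √(16 + (5 - 8))) = 1/(4 + √(16 - 3)) = 1/(4 + √13)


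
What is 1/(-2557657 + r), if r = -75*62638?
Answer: -1/7255507 ≈ -1.3783e-7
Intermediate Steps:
r = -4697850
1/(-2557657 + r) = 1/(-2557657 - 4697850) = 1/(-7255507) = -1/7255507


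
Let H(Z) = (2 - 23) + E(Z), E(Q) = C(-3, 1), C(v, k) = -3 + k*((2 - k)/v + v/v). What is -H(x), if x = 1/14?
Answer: 70/3 ≈ 23.333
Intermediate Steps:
C(v, k) = -3 + k*(1 + (2 - k)/v) (C(v, k) = -3 + k*((2 - k)/v + 1) = -3 + k*(1 + (2 - k)/v))
E(Q) = -7/3 (E(Q) = (-1*1² + 2*1 - 3*(-3 + 1))/(-3) = -(-1*1 + 2 - 3*(-2))/3 = -(-1 + 2 + 6)/3 = -⅓*7 = -7/3)
x = 1/14 ≈ 0.071429
H(Z) = -70/3 (H(Z) = (2 - 23) - 7/3 = -21 - 7/3 = -70/3)
-H(x) = -1*(-70/3) = 70/3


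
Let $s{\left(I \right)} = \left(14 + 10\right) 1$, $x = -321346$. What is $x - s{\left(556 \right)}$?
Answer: $-321370$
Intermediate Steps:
$s{\left(I \right)} = 24$ ($s{\left(I \right)} = 24 \cdot 1 = 24$)
$x - s{\left(556 \right)} = -321346 - 24 = -321370$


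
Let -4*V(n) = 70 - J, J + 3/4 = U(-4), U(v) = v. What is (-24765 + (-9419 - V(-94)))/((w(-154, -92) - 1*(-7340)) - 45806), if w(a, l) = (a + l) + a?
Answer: 546645/621856 ≈ 0.87905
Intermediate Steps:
w(a, l) = l + 2*a
J = -19/4 (J = -3/4 - 4 = -19/4 ≈ -4.7500)
V(n) = -299/16 (V(n) = -(70 - 1*(-19/4))/4 = -(70 + 19/4)/4 = -1/4*299/4 = -299/16)
(-24765 + (-9419 - V(-94)))/((w(-154, -92) - 1*(-7340)) - 45806) = (-24765 + (-9419 - 1*(-299/16)))/(((-92 + 2*(-154)) - 1*(-7340)) - 45806) = (-24765 + (-9419 + 299/16))/(((-92 - 308) + 7340) - 45806) = (-24765 - 150405/16)/((-400 + 7340) - 45806) = -546645/(16*(6940 - 45806)) = -546645/16/(-38866) = -546645/16*(-1/38866) = 546645/621856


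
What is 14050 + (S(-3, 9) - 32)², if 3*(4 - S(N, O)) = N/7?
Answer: 726475/49 ≈ 14826.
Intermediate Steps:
S(N, O) = 4 - N/21 (S(N, O) = 4 - N/(3*7) = 4 - N/21)
14050 + (S(-3, 9) - 32)² = 14050 + ((4 - 1/21*(-3)) - 32)² = 14050 + ((4 + ⅐) - 32)² = 14050 + (29/7 - 32)² = 14050 + (-195/7)² = 14050 + 38025/49 = 726475/49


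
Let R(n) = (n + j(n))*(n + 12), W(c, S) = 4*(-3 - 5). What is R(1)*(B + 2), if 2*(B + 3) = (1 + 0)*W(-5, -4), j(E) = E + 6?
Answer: -1768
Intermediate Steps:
W(c, S) = -32 (W(c, S) = 4*(-8) = -32)
j(E) = 6 + E
B = -19 (B = -3 + ((1 + 0)*(-32))/2 = -3 + (1*(-32))/2 = -3 + (1/2)*(-32) = -3 - 16 = -19)
R(n) = (6 + 2*n)*(12 + n) (R(n) = (n + (6 + n))*(n + 12) = (6 + 2*n)*(12 + n))
R(1)*(B + 2) = (72 + 2*1**2 + 30*1)*(-19 + 2) = (72 + 2*1 + 30)*(-17) = (72 + 2 + 30)*(-17) = 104*(-17) = -1768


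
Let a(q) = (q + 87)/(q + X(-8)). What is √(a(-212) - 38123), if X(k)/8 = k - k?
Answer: I*√428343403/106 ≈ 195.25*I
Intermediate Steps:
X(k) = 0 (X(k) = 8*(k - k) = 8*0 = 0)
a(q) = (87 + q)/q (a(q) = (q + 87)/(q + 0) = (87 + q)/q)
√(a(-212) - 38123) = √((87 - 212)/(-212) - 38123) = √(-1/212*(-125) - 38123) = √(125/212 - 38123) = √(-8081951/212) = I*√428343403/106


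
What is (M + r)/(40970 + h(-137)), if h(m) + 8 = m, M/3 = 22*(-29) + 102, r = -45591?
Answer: -47199/40825 ≈ -1.1561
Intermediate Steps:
M = -1608 (M = 3*(22*(-29) + 102) = 3*(-638 + 102) = 3*(-536) = -1608)
h(m) = -8 + m
(M + r)/(40970 + h(-137)) = (-1608 - 45591)/(40970 + (-8 - 137)) = -47199/(40970 - 145) = -47199/40825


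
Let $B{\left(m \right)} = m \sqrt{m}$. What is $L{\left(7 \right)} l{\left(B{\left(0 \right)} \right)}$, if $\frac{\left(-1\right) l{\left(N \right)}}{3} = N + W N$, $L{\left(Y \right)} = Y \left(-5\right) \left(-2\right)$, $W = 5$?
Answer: $0$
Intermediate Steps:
$B{\left(m \right)} = m^{\frac{3}{2}}$
$L{\left(Y \right)} = 10 Y$ ($L{\left(Y \right)} = - 5 Y \left(-2\right) = 10 Y$)
$l{\left(N \right)} = - 18 N$ ($l{\left(N \right)} = - 3 \left(N + 5 N\right) = - 3 \cdot 6 N = - 18 N$)
$L{\left(7 \right)} l{\left(B{\left(0 \right)} \right)} = 10 \cdot 7 \left(- 18 \cdot 0^{\frac{3}{2}}\right) = 70 \left(\left(-18\right) 0\right) = 70 \cdot 0 = 0$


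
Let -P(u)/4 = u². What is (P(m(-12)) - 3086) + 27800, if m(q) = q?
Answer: 24138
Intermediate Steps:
P(u) = -4*u²
(P(m(-12)) - 3086) + 27800 = (-4*(-12)² - 3086) + 27800 = (-4*144 - 3086) + 27800 = (-576 - 3086) + 27800 = -3662 + 27800 = 24138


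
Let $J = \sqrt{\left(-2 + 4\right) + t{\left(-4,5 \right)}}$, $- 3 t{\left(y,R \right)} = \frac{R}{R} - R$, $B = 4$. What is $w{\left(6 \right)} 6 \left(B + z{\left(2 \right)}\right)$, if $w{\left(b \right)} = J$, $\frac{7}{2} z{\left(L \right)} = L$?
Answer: $\frac{64 \sqrt{30}}{7} \approx 50.078$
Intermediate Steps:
$z{\left(L \right)} = \frac{2 L}{7}$
$t{\left(y,R \right)} = - \frac{1}{3} + \frac{R}{3}$ ($t{\left(y,R \right)} = - \frac{\frac{R}{R} - R}{3} = - \frac{1 - R}{3} = - \frac{1}{3} + \frac{R}{3}$)
$J = \frac{\sqrt{30}}{3}$ ($J = \sqrt{\left(-2 + 4\right) + \left(- \frac{1}{3} + \frac{1}{3} \cdot 5\right)} = \sqrt{2 + \left(- \frac{1}{3} + \frac{5}{3}\right)} = \sqrt{2 + \frac{4}{3}} = \sqrt{\frac{10}{3}} = \frac{\sqrt{30}}{3} \approx 1.8257$)
$w{\left(b \right)} = \frac{\sqrt{30}}{3}$
$w{\left(6 \right)} 6 \left(B + z{\left(2 \right)}\right) = \frac{\sqrt{30}}{3} \cdot 6 \left(4 + \frac{2}{7} \cdot 2\right) = \frac{\sqrt{30}}{3} \cdot 6 \left(4 + \frac{4}{7}\right) = \frac{\sqrt{30}}{3} \cdot 6 \cdot \frac{32}{7} = \frac{\sqrt{30}}{3} \cdot \frac{192}{7} = \frac{64 \sqrt{30}}{7}$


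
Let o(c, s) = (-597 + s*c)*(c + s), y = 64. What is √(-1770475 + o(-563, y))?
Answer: 2*√4126849 ≈ 4062.9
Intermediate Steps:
o(c, s) = (-597 + c*s)*(c + s)
√(-1770475 + o(-563, y)) = √(-1770475 + (-597*(-563) - 597*64 - 563*64² + 64*(-563)²)) = √(-1770475 + (336111 - 38208 - 563*4096 + 64*316969)) = √(-1770475 + (336111 - 38208 - 2306048 + 20286016)) = √(-1770475 + 18277871) = √16507396 = 2*√4126849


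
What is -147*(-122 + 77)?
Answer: 6615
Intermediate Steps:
-147*(-122 + 77) = -147*(-45) = 6615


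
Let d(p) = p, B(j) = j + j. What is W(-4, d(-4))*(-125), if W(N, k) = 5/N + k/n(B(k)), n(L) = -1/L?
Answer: 16625/4 ≈ 4156.3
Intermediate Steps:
B(j) = 2*j
W(N, k) = -2*k**2 + 5/N (W(N, k) = 5/N + k/((-1/(2*k))) = 5/N + k*(-2*k) = 5/N - 2*k**2 = -2*k**2 + 5/N)
W(-4, d(-4))*(-125) = (-2*(-4)**2 + 5/(-4))*(-125) = (-2*16 + 5*(-1/4))*(-125) = (-32 - 5/4)*(-125) = -133/4*(-125) = 16625/4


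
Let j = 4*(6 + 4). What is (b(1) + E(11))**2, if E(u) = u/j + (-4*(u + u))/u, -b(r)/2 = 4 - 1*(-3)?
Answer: 755161/1600 ≈ 471.98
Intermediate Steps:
b(r) = -14 (b(r) = -2*(4 - 1*(-3)) = -2*(4 + 3) = -2*7 = -14)
j = 40 (j = 4*10 = 40)
E(u) = -8 + u/40 (E(u) = u/40 + (-4*(u + u))/u = u*(1/40) + (-8*u)/u = u/40 + (-8*u)/u = u/40 - 8 = -8 + u/40)
(b(1) + E(11))**2 = (-14 + (-8 + (1/40)*11))**2 = (-14 + (-8 + 11/40))**2 = (-14 - 309/40)**2 = (-869/40)**2 = 755161/1600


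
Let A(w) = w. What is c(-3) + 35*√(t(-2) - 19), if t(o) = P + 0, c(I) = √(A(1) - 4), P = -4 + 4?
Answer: I*(√3 + 35*√19) ≈ 154.29*I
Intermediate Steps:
P = 0
c(I) = I*√3 (c(I) = √(1 - 4) = √(-3) = I*√3)
t(o) = 0 (t(o) = 0 + 0 = 0)
c(-3) + 35*√(t(-2) - 19) = I*√3 + 35*√(0 - 19) = I*√3 + 35*√(-19) = I*√3 + 35*(I*√19) = I*√3 + 35*I*√19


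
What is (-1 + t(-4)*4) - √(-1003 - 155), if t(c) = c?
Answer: -17 - I*√1158 ≈ -17.0 - 34.029*I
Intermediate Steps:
(-1 + t(-4)*4) - √(-1003 - 155) = (-1 - 4*4) - √(-1003 - 155) = (-1 - 16) - √(-1158) = -17 - I*√1158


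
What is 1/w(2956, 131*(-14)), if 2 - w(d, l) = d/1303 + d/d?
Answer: -1303/1653 ≈ -0.78826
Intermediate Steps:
w(d, l) = 1 - d/1303 (w(d, l) = 2 - (d/1303 + d/d) = 2 - (d*(1/1303) + 1) = 2 - (d/1303 + 1) = 2 - (1 + d/1303) = 2 + (-1 - d/1303) = 1 - d/1303)
1/w(2956, 131*(-14)) = 1/(1 - 1/1303*2956) = 1/(1 - 2956/1303) = 1/(-1653/1303) = -1303/1653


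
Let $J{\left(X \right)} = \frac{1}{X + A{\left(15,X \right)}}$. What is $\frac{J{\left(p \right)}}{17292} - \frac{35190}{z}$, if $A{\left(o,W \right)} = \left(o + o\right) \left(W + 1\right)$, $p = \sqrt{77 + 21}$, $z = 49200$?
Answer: $- \frac{78833577277}{110219150360} + \frac{217 \sqrt{2}}{1612963176} \approx -0.71524$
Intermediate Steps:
$p = 7 \sqrt{2}$ ($p = \sqrt{98} = 7 \sqrt{2} \approx 9.8995$)
$A{\left(o,W \right)} = 2 o \left(1 + W\right)$
$J{\left(X \right)} = \frac{1}{30 + 31 X}$ ($J{\left(X \right)} = \frac{1}{X + 2 \cdot 15 \left(1 + X\right)} = \frac{1}{X + \left(30 + 30 X\right)} = \frac{1}{30 + 31 X}$)
$\frac{J{\left(p \right)}}{17292} - \frac{35190}{z} = \frac{1}{\left(30 + 31 \cdot 7 \sqrt{2}\right) 17292} - \frac{35190}{49200} = \frac{1}{30 + 217 \sqrt{2}} \cdot \frac{1}{17292} - \frac{1173}{1640} = \frac{1}{17292 \left(30 + 217 \sqrt{2}\right)} - \frac{1173}{1640} = - \frac{1173}{1640} + \frac{1}{17292 \left(30 + 217 \sqrt{2}\right)}$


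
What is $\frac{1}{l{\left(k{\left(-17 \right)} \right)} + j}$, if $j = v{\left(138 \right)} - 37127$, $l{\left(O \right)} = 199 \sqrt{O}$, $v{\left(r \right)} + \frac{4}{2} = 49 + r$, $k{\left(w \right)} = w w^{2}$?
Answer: $- \frac{36942}{1559271077} - \frac{3383 i \sqrt{17}}{1559271077} \approx -2.3692 \cdot 10^{-5} - 8.9455 \cdot 10^{-6} i$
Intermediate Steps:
$k{\left(w \right)} = w^{3}$
$v{\left(r \right)} = 47 + r$ ($v{\left(r \right)} = -2 + \left(49 + r\right) = 47 + r$)
$j = -36942$ ($j = \left(47 + 138\right) - 37127 = 185 - 37127 = -36942$)
$\frac{1}{l{\left(k{\left(-17 \right)} \right)} + j} = \frac{1}{199 \sqrt{\left(-17\right)^{3}} - 36942} = \frac{1}{199 \sqrt{-4913} - 36942} = \frac{1}{199 \cdot 17 i \sqrt{17} - 36942} = \frac{1}{3383 i \sqrt{17} - 36942} = \frac{1}{-36942 + 3383 i \sqrt{17}}$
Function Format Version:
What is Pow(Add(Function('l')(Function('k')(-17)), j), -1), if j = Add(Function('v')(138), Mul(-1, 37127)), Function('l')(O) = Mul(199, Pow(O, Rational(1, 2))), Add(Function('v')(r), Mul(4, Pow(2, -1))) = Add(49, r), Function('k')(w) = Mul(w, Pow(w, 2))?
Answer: Add(Rational(-36942, 1559271077), Mul(Rational(-3383, 1559271077), I, Pow(17, Rational(1, 2)))) ≈ Add(-2.3692e-5, Mul(-8.9455e-6, I))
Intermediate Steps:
Function('k')(w) = Pow(w, 3)
Function('v')(r) = Add(47, r) (Function('v')(r) = Add(-2, Add(49, r)) = Add(47, r))
j = -36942 (j = Add(Add(47, 138), Mul(-1, 37127)) = Add(185, -37127) = -36942)
Pow(Add(Function('l')(Function('k')(-17)), j), -1) = Pow(Add(Mul(199, Pow(Pow(-17, 3), Rational(1, 2))), -36942), -1) = Pow(Add(Mul(199, Pow(-4913, Rational(1, 2))), -36942), -1) = Pow(Add(Mul(199, Mul(17, I, Pow(17, Rational(1, 2)))), -36942), -1) = Pow(Add(Mul(3383, I, Pow(17, Rational(1, 2))), -36942), -1) = Pow(Add(-36942, Mul(3383, I, Pow(17, Rational(1, 2)))), -1)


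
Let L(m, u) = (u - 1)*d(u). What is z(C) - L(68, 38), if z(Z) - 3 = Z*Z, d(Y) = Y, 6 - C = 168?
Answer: 24841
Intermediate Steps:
C = -162 (C = 6 - 1*168 = 6 - 168 = -162)
z(Z) = 3 + Z² (z(Z) = 3 + Z*Z = 3 + Z²)
L(m, u) = u*(-1 + u) (L(m, u) = (u - 1)*u = (-1 + u)*u = u*(-1 + u))
z(C) - L(68, 38) = (3 + (-162)²) - 38*(-1 + 38) = (3 + 26244) - 38*37 = 26247 - 1*1406 = 26247 - 1406 = 24841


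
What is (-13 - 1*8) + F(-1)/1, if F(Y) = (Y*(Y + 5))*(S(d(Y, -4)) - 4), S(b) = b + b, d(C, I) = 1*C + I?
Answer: 35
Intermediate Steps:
d(C, I) = C + I
S(b) = 2*b
F(Y) = Y*(-12 + 2*Y)*(5 + Y) (F(Y) = (Y*(Y + 5))*(2*(Y - 4) - 4) = (Y*(5 + Y))*(2*(-4 + Y) - 4) = (Y*(5 + Y))*((-8 + 2*Y) - 4) = (Y*(5 + Y))*(-12 + 2*Y) = Y*(-12 + 2*Y)*(5 + Y))
(-13 - 1*8) + F(-1)/1 = (-13 - 1*8) + (2*(-1)*(-30 + (-1)**2 - 1*(-1)))/1 = (-13 - 8) + (2*(-1)*(-30 + 1 + 1))*1 = -21 + (2*(-1)*(-28))*1 = -21 + 56*1 = -21 + 56 = 35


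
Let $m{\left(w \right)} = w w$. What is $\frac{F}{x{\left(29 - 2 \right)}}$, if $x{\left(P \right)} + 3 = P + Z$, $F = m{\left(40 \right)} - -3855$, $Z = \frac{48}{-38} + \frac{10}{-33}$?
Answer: $\frac{3420285}{14066} \approx 243.16$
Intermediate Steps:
$m{\left(w \right)} = w^{2}$
$Z = - \frac{982}{627}$ ($Z = 48 \left(- \frac{1}{38}\right) + 10 \left(- \frac{1}{33}\right) = - \frac{24}{19} - \frac{10}{33} = - \frac{982}{627} \approx -1.5662$)
$F = 5455$ ($F = 40^{2} - -3855 = 1600 + 3855 = 5455$)
$x{\left(P \right)} = - \frac{2863}{627} + P$ ($x{\left(P \right)} = -3 + \left(P - \frac{982}{627}\right) = -3 + \left(- \frac{982}{627} + P\right) = - \frac{2863}{627} + P$)
$\frac{F}{x{\left(29 - 2 \right)}} = \frac{5455}{- \frac{2863}{627} + \left(29 - 2\right)} = \frac{5455}{- \frac{2863}{627} + 27} = \frac{5455}{\frac{14066}{627}} = 5455 \cdot \frac{627}{14066} = \frac{3420285}{14066}$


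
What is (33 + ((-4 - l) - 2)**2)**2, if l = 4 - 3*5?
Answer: 3364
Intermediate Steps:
l = -11 (l = 4 - 15 = -11)
(33 + ((-4 - l) - 2)**2)**2 = (33 + ((-4 - 1*(-11)) - 2)**2)**2 = (33 + ((-4 + 11) - 2)**2)**2 = (33 + (7 - 2)**2)**2 = (33 + 5**2)**2 = (33 + 25)**2 = 58**2 = 3364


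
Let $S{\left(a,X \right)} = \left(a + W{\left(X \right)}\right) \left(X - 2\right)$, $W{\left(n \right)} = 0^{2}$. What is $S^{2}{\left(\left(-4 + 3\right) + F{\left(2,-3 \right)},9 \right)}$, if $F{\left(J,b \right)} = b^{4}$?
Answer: $313600$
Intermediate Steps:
$W{\left(n \right)} = 0$
$S{\left(a,X \right)} = a \left(-2 + X\right)$ ($S{\left(a,X \right)} = \left(a + 0\right) \left(X - 2\right) = a \left(-2 + X\right)$)
$S^{2}{\left(\left(-4 + 3\right) + F{\left(2,-3 \right)},9 \right)} = \left(\left(\left(-4 + 3\right) + \left(-3\right)^{4}\right) \left(-2 + 9\right)\right)^{2} = \left(\left(-1 + 81\right) 7\right)^{2} = \left(80 \cdot 7\right)^{2} = 560^{2} = 313600$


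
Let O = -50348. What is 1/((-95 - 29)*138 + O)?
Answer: -1/67460 ≈ -1.4824e-5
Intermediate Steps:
1/((-95 - 29)*138 + O) = 1/((-95 - 29)*138 - 50348) = 1/(-124*138 - 50348) = 1/(-17112 - 50348) = 1/(-67460) = -1/67460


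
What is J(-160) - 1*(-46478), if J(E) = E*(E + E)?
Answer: 97678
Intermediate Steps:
J(E) = 2*E**2 (J(E) = E*(2*E) = 2*E**2)
J(-160) - 1*(-46478) = 2*(-160)**2 - 1*(-46478) = 2*25600 + 46478 = 51200 + 46478 = 97678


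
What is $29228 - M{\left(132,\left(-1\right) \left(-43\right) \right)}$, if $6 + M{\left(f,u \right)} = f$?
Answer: $29102$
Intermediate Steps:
$M{\left(f,u \right)} = -6 + f$
$29228 - M{\left(132,\left(-1\right) \left(-43\right) \right)} = 29228 - \left(-6 + 132\right) = 29228 - 126 = 29102$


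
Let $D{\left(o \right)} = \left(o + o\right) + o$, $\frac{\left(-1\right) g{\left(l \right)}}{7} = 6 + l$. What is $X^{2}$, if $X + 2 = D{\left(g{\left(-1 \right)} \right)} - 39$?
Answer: $21316$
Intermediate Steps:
$g{\left(l \right)} = -42 - 7 l$ ($g{\left(l \right)} = - 7 \left(6 + l\right) = -42 - 7 l$)
$D{\left(o \right)} = 3 o$ ($D{\left(o \right)} = 2 o + o = 3 o$)
$X = -146$ ($X = -2 + \left(3 \left(-42 - -7\right) - 39\right) = -2 + \left(3 \left(-42 + 7\right) - 39\right) = -2 + \left(3 \left(-35\right) - 39\right) = -2 - 144 = -146$)
$X^{2} = \left(-146\right)^{2} = 21316$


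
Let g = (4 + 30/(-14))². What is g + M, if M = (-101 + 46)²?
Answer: 148394/49 ≈ 3028.4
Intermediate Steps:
g = 169/49 (g = (4 + 30*(-1/14))² = (4 - 15/7)² = (13/7)² = 169/49 ≈ 3.4490)
M = 3025 (M = (-55)² = 3025)
g + M = 169/49 + 3025 = 148394/49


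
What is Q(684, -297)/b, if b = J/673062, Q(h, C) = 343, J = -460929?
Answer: -10993346/21949 ≈ -500.86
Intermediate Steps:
b = -153643/224354 (b = -460929/673062 = -460929*1/673062 = -153643/224354 ≈ -0.68482)
Q(684, -297)/b = 343/(-153643/224354) = 343*(-224354/153643) = -10993346/21949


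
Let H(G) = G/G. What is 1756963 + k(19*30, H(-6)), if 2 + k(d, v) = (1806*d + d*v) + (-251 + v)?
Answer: 2786701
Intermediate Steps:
H(G) = 1
k(d, v) = -253 + v + 1806*d + d*v (k(d, v) = -2 + ((1806*d + d*v) + (-251 + v)) = -2 + (-251 + v + 1806*d + d*v) = -253 + v + 1806*d + d*v)
1756963 + k(19*30, H(-6)) = 1756963 + (-253 + 1 + 1806*(19*30) + (19*30)*1) = 1756963 + (-253 + 1 + 1806*570 + 570*1) = 1756963 + (-253 + 1 + 1029420 + 570) = 1756963 + 1029738 = 2786701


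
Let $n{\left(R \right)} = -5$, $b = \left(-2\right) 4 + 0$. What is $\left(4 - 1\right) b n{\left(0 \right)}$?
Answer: $120$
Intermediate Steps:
$b = -8$ ($b = -8 + 0 = -8$)
$\left(4 - 1\right) b n{\left(0 \right)} = \left(4 - 1\right) \left(-8\right) \left(-5\right) = 3 \left(-8\right) \left(-5\right) = \left(-24\right) \left(-5\right) = 120$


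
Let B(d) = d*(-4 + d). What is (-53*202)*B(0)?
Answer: 0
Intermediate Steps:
(-53*202)*B(0) = (-53*202)*(0*(-4 + 0)) = -0*(-4) = -10706*0 = 0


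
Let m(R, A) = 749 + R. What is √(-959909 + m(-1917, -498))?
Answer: I*√961077 ≈ 980.35*I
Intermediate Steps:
√(-959909 + m(-1917, -498)) = √(-959909 + (749 - 1917)) = √(-959909 - 1168) = √(-961077) = I*√961077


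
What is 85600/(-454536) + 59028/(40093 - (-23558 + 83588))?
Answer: -33337568/10586547 ≈ -3.1491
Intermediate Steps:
85600/(-454536) + 59028/(40093 - (-23558 + 83588)) = 85600*(-1/454536) + 59028/(40093 - 1*60030) = -100/531 + 59028/(40093 - 60030) = -100/531 + 59028/(-19937) = -100/531 + 59028*(-1/19937) = -100/531 - 59028/19937 = -33337568/10586547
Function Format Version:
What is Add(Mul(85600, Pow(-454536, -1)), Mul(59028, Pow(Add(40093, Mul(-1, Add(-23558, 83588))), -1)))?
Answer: Rational(-33337568, 10586547) ≈ -3.1491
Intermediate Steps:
Add(Mul(85600, Pow(-454536, -1)), Mul(59028, Pow(Add(40093, Mul(-1, Add(-23558, 83588))), -1))) = Add(Mul(85600, Rational(-1, 454536)), Mul(59028, Pow(Add(40093, Mul(-1, 60030)), -1))) = Add(Rational(-100, 531), Mul(59028, Pow(Add(40093, -60030), -1))) = Add(Rational(-100, 531), Mul(59028, Pow(-19937, -1))) = Add(Rational(-100, 531), Mul(59028, Rational(-1, 19937))) = Add(Rational(-100, 531), Rational(-59028, 19937)) = Rational(-33337568, 10586547)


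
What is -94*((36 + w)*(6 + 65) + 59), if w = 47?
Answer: -559488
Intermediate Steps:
-94*((36 + w)*(6 + 65) + 59) = -94*((36 + 47)*(6 + 65) + 59) = -94*(83*71 + 59) = -94*(5893 + 59) = -94*5952 = -559488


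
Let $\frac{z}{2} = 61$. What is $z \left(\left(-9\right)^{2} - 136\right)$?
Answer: $-6710$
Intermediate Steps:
$z = 122$ ($z = 2 \cdot 61 = 122$)
$z \left(\left(-9\right)^{2} - 136\right) = 122 \left(\left(-9\right)^{2} - 136\right) = 122 \left(81 - 136\right) = 122 \left(-55\right) = -6710$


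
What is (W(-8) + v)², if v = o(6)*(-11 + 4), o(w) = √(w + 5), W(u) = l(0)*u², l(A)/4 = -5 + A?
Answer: 1638939 + 17920*√11 ≈ 1.6984e+6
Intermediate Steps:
l(A) = -20 + 4*A (l(A) = 4*(-5 + A) = -20 + 4*A)
W(u) = -20*u² (W(u) = (-20 + 4*0)*u² = (-20 + 0)*u² = -20*u²)
o(w) = √(5 + w)
v = -7*√11 (v = √(5 + 6)*(-11 + 4) = √11*(-7) = -7*√11 ≈ -23.216)
(W(-8) + v)² = (-20*(-8)² - 7*√11)² = (-20*64 - 7*√11)² = (-1280 - 7*√11)²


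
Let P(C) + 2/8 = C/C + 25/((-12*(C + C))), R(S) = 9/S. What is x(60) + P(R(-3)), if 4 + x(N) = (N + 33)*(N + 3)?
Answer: 421639/72 ≈ 5856.1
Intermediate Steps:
P(C) = ¾ - 25/(24*C) (P(C) = -¼ + (C/C + 25/((-12*(C + C)))) = -¼ + (1 + 25/((-24*C))) = -¼ + (1 + 25*(-1/(24*C))) = -¼ + (1 - 25/(24*C)) = ¾ - 25/(24*C))
x(N) = -4 + (3 + N)*(33 + N) (x(N) = -4 + (N + 33)*(N + 3) = -4 + (33 + N)*(3 + N) = -4 + (3 + N)*(33 + N))
x(60) + P(R(-3)) = (95 + 60² + 36*60) + (-25 + 18*(9/(-3)))/(24*((9/(-3)))) = (95 + 3600 + 2160) + (-25 + 18*(9*(-⅓)))/(24*((9*(-⅓)))) = 5855 + (1/24)*(-25 + 18*(-3))/(-3) = 5855 + (1/24)*(-⅓)*(-25 - 54) = 5855 + (1/24)*(-⅓)*(-79) = 5855 + 79/72 = 421639/72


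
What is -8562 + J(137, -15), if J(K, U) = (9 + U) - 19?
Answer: -8587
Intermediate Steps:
J(K, U) = -10 + U
-8562 + J(137, -15) = -8562 + (-10 - 15) = -8562 - 25 = -8587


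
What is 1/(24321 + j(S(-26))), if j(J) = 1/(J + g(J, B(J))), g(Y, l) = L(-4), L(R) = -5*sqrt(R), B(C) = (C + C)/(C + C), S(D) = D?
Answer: 3774614/91802260625 - 2*I/91802260625 ≈ 4.1117e-5 - 2.1786e-11*I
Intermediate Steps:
B(C) = 1 (B(C) = (2*C)/((2*C)) = (2*C)*(1/(2*C)) = 1)
g(Y, l) = -10*I
j(J) = 1/(J - 10*I)
1/(24321 + j(S(-26))) = 1/(24321 + 1/(-26 - 10*I)) = 1/(24321 + (-26 + 10*I)/776)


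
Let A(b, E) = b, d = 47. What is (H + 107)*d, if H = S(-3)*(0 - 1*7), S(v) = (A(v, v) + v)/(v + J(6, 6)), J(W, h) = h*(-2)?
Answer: 24487/5 ≈ 4897.4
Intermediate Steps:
J(W, h) = -2*h
S(v) = 2*v/(-12 + v) (S(v) = (v + v)/(v - 2*6) = (2*v)/(v - 12) = (2*v)/(-12 + v) = 2*v/(-12 + v))
H = -14/5 (H = (2*(-3)/(-12 - 3))*(0 - 1*7) = (2*(-3)/(-15))*(0 - 7) = (2*(-3)*(-1/15))*(-7) = (2/5)*(-7) = -14/5 ≈ -2.8000)
(H + 107)*d = (-14/5 + 107)*47 = (521/5)*47 = 24487/5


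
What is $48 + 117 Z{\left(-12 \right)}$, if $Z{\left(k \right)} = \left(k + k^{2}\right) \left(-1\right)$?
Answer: $-15396$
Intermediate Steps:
$Z{\left(k \right)} = - k - k^{2}$
$48 + 117 Z{\left(-12 \right)} = 48 + 117 \left(\left(-1\right) \left(-12\right) \left(1 - 12\right)\right) = 48 + 117 \left(\left(-1\right) \left(-12\right) \left(-11\right)\right) = 48 + 117 \left(-132\right) = 48 - 15444 = -15396$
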